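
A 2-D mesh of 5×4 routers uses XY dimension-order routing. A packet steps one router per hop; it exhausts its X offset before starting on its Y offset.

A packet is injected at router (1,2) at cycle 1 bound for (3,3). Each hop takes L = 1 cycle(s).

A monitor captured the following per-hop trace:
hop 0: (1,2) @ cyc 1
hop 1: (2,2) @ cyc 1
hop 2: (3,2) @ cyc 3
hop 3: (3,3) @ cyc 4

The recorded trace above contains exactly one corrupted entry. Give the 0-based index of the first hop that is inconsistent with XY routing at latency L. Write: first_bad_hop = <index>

first_bad_hop = 1

check 1→ d=(1,0) cyc+0: BAD: Δcyc=0≠L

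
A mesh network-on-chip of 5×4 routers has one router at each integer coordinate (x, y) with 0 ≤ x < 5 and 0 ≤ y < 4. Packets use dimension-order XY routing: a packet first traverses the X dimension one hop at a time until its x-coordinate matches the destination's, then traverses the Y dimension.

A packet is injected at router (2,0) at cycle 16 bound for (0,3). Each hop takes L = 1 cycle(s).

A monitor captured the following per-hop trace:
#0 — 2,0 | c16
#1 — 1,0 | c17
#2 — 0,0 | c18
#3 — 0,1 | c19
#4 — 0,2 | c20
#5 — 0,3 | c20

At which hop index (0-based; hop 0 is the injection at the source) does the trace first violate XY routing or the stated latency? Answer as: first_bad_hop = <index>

  1: Δx=-1 Δy=+0 Δt=1 [ok]
  2: Δx=-1 Δy=+0 Δt=1 [ok]
  3: Δx=+0 Δy=+1 Δt=1 [ok]
  4: Δx=+0 Δy=+1 Δt=1 [ok]
  5: Δx=+0 Δy=+1 Δt=0 [BAD: Δcyc=0≠L]

first_bad_hop = 5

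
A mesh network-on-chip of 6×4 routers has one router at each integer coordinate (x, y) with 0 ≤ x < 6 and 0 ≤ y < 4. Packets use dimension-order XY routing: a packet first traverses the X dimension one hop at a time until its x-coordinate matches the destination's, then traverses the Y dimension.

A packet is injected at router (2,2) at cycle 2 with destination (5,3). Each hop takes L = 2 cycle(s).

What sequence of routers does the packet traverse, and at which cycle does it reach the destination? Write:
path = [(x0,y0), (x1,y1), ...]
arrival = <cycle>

path = [(2,2), (3,2), (4,2), (5,2), (5,3)]
arrival = 10

src (2,2)  cyc=2
E→(3,2)  cyc=4
E→(4,2)  cyc=6
E→(5,2)  cyc=8
N→(5,3)  cyc=10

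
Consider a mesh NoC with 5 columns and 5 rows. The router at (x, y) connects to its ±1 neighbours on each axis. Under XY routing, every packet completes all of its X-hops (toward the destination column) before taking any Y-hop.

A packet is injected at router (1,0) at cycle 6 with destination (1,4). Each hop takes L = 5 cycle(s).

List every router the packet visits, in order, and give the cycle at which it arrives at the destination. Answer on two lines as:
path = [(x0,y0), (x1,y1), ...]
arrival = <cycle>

path = [(1,0), (1,1), (1,2), (1,3), (1,4)]
arrival = 26

t=6: at (1,0)
t=11: at (1,1) after N
t=16: at (1,2) after N
t=21: at (1,3) after N
t=26: at (1,4) after N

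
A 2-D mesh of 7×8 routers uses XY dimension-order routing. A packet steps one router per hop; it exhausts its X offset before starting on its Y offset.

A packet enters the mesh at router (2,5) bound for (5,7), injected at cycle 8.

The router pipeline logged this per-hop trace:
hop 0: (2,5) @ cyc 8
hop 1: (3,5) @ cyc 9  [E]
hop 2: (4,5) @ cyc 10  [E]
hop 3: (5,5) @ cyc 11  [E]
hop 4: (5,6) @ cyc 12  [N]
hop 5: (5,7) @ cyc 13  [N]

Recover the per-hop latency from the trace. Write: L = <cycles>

cyc[1] − cyc[0] = 9 − 8 = 1.
That increment is L by definition: L = 1.

L = 1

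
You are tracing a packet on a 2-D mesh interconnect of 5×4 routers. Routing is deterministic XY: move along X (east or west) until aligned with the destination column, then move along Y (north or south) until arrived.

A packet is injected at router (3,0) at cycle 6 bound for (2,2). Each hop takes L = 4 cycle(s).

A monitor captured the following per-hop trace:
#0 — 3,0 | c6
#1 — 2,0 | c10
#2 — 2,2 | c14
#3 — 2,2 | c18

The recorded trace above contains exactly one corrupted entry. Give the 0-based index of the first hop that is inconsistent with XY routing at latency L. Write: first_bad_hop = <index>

[1] (-1,+0) / 4c ⇒ ok
[2] (+0,+2) / 4c ⇒ BAD: non-unit step

first_bad_hop = 2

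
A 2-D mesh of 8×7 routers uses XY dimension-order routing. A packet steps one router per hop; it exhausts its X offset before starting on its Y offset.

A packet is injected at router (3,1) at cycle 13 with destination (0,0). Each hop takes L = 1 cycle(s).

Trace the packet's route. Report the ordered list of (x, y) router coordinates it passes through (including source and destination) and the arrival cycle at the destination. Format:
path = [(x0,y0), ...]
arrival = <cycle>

[0] x=3 y=1 t=13
[1] x=2 y=1 t=14 →W
[2] x=1 y=1 t=15 →W
[3] x=0 y=1 t=16 →W
[4] x=0 y=0 t=17 →S

path = [(3,1), (2,1), (1,1), (0,1), (0,0)]
arrival = 17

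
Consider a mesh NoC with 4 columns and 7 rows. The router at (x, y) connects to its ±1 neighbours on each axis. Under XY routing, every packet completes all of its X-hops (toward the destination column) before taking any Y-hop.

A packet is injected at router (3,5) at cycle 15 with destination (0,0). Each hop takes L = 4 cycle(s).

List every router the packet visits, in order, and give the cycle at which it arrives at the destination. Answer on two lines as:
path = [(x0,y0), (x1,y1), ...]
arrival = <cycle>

path = [(3,5), (2,5), (1,5), (0,5), (0,4), (0,3), (0,2), (0,1), (0,0)]
arrival = 47

  0. router=(3,5) cycle=15 (inject)
  1. router=(2,5) cycle=19 dir=W
  2. router=(1,5) cycle=23 dir=W
  3. router=(0,5) cycle=27 dir=W
  4. router=(0,4) cycle=31 dir=S
  5. router=(0,3) cycle=35 dir=S
  6. router=(0,2) cycle=39 dir=S
  7. router=(0,1) cycle=43 dir=S
  8. router=(0,0) cycle=47 dir=S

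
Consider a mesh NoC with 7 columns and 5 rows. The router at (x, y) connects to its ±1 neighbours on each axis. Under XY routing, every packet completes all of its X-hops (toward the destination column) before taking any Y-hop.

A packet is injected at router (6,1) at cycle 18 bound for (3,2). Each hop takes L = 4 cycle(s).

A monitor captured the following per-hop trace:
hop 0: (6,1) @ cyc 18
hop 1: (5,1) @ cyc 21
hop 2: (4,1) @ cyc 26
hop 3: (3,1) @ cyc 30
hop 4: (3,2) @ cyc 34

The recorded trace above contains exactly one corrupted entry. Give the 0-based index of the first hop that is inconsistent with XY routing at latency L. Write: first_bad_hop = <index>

  1: Δx=-1 Δy=+0 Δt=3 [BAD: Δcyc=3≠L]

first_bad_hop = 1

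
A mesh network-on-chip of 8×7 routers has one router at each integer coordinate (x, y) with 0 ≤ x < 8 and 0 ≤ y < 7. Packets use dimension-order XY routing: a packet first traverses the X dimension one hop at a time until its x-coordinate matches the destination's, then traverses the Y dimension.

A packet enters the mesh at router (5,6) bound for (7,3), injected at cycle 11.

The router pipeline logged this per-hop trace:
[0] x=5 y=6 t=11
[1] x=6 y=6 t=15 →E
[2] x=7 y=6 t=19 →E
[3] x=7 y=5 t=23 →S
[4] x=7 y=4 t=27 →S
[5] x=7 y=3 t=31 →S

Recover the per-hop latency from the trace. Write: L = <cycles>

Between hops 0 and 1 the cycle counter advances 15 − 11 = 4.
Per-hop latency L = Δcyc = 4.

L = 4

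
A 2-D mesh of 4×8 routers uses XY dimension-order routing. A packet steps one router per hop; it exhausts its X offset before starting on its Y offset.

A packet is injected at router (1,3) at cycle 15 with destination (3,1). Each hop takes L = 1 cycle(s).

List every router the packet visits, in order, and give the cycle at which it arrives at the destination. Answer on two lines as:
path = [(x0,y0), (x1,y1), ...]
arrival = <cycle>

path = [(1,3), (2,3), (3,3), (3,2), (3,1)]
arrival = 19

hop 0: (1,3) @ cyc 15
hop 1: (2,3) @ cyc 16  [E]
hop 2: (3,3) @ cyc 17  [E]
hop 3: (3,2) @ cyc 18  [S]
hop 4: (3,1) @ cyc 19  [S]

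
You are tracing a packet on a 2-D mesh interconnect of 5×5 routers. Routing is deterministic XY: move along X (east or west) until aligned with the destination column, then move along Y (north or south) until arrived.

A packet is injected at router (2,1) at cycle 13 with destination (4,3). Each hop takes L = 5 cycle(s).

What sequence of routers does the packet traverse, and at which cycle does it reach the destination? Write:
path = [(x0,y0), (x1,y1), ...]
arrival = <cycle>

path = [(2,1), (3,1), (4,1), (4,2), (4,3)]
arrival = 33

hop 0: (2,1) @ cyc 13
hop 1: (3,1) @ cyc 18  [E]
hop 2: (4,1) @ cyc 23  [E]
hop 3: (4,2) @ cyc 28  [N]
hop 4: (4,3) @ cyc 33  [N]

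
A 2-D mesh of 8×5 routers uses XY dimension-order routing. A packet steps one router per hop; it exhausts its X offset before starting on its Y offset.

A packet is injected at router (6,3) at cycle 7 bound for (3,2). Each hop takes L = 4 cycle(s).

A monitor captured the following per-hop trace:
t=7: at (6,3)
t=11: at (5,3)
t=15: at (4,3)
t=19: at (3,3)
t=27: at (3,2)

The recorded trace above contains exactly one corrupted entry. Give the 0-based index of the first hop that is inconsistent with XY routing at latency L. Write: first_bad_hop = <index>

hop 1: step (-1,+0), +4 cyc — ok
hop 2: step (-1,+0), +4 cyc — ok
hop 3: step (-1,+0), +4 cyc — ok
hop 4: step (+0,-1), +8 cyc — BAD: Δcyc=8≠L

first_bad_hop = 4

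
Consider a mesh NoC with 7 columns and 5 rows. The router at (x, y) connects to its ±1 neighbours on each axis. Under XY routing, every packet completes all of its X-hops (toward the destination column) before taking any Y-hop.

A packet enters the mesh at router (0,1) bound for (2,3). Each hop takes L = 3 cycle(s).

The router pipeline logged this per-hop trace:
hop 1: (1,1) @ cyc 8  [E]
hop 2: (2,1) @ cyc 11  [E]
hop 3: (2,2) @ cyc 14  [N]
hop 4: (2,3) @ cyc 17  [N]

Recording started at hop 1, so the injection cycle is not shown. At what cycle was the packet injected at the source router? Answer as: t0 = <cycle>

cyc[1] = 8 and cyc[k] = t0 + k·L for every k.
t0 = cyc[1] − L = 8 − 3 = 5.

t0 = 5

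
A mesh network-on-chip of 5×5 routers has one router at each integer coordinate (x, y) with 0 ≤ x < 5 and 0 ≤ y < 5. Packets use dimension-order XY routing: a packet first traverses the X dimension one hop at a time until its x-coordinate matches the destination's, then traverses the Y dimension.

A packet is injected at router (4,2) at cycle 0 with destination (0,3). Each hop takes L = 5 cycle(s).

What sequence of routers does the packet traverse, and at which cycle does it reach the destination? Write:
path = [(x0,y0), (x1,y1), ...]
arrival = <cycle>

[0] x=4 y=2 t=0
[1] x=3 y=2 t=5 →W
[2] x=2 y=2 t=10 →W
[3] x=1 y=2 t=15 →W
[4] x=0 y=2 t=20 →W
[5] x=0 y=3 t=25 →N

path = [(4,2), (3,2), (2,2), (1,2), (0,2), (0,3)]
arrival = 25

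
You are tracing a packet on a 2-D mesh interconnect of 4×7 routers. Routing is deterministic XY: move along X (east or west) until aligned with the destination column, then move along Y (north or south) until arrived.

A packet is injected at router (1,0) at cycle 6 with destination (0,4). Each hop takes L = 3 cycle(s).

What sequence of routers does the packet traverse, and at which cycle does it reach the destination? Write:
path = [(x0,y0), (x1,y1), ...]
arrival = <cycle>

path = [(1,0), (0,0), (0,1), (0,2), (0,3), (0,4)]
arrival = 21

  0. router=(1,0) cycle=6 (inject)
  1. router=(0,0) cycle=9 dir=W
  2. router=(0,1) cycle=12 dir=N
  3. router=(0,2) cycle=15 dir=N
  4. router=(0,3) cycle=18 dir=N
  5. router=(0,4) cycle=21 dir=N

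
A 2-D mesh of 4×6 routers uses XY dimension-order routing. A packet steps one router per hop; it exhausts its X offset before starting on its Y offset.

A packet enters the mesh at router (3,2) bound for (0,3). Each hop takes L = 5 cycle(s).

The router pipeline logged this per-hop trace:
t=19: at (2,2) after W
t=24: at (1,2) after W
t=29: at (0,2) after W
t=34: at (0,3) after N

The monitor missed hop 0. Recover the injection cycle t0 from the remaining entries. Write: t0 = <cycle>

At hop 1 the cycle is 19; in general cyc_k = t0 + kL.
Subtract one hop: t0 = 19 − 5 = 14.

t0 = 14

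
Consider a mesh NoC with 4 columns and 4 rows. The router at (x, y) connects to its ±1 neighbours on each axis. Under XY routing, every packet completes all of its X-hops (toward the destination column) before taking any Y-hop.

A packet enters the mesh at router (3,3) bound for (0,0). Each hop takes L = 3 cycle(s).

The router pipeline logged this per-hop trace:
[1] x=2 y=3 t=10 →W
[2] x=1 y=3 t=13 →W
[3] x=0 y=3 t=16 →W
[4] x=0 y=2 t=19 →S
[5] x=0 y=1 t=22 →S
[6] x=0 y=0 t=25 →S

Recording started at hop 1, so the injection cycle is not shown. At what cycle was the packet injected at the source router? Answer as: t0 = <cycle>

At hop 1 the cycle is 10; in general cyc_k = t0 + kL.
Subtract one hop: t0 = 10 − 3 = 7.

t0 = 7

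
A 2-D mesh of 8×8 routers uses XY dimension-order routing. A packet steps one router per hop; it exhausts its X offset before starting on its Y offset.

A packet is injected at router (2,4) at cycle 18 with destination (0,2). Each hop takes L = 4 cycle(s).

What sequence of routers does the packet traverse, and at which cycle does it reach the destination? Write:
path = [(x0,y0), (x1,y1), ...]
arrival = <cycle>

path = [(2,4), (1,4), (0,4), (0,3), (0,2)]
arrival = 34

t=18: at (2,4)
t=22: at (1,4) after W
t=26: at (0,4) after W
t=30: at (0,3) after S
t=34: at (0,2) after S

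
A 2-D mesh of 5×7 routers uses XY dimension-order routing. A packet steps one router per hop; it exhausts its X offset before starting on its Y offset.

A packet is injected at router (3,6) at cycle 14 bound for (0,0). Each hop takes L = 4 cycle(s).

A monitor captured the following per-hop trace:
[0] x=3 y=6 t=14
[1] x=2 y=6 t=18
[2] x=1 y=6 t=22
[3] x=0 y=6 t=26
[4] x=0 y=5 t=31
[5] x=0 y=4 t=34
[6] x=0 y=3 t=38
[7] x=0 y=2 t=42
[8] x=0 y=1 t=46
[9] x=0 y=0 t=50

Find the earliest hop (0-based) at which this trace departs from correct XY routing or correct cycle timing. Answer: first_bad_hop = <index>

first_bad_hop = 4

[1] (-1,+0) / 4c ⇒ ok
[2] (-1,+0) / 4c ⇒ ok
[3] (-1,+0) / 4c ⇒ ok
[4] (+0,-1) / 5c ⇒ BAD: Δcyc=5≠L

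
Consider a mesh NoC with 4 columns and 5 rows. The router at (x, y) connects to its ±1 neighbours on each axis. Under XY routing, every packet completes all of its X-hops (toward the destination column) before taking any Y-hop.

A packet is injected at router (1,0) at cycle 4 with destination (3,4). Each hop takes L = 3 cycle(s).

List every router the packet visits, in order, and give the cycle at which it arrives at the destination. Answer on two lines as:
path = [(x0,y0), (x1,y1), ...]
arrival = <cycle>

#0 — 1,0 | c4
#1 — 2,0 | c7 | E
#2 — 3,0 | c10 | E
#3 — 3,1 | c13 | N
#4 — 3,2 | c16 | N
#5 — 3,3 | c19 | N
#6 — 3,4 | c22 | N

path = [(1,0), (2,0), (3,0), (3,1), (3,2), (3,3), (3,4)]
arrival = 22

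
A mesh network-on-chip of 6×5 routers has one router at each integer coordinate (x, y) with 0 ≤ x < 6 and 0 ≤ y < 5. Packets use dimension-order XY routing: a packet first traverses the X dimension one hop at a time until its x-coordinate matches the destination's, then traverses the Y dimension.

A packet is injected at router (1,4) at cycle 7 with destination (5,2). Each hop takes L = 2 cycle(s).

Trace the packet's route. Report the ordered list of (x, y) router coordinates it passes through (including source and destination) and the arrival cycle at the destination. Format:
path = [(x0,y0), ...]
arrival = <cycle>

path = [(1,4), (2,4), (3,4), (4,4), (5,4), (5,3), (5,2)]
arrival = 19

[0] x=1 y=4 t=7
[1] x=2 y=4 t=9 →E
[2] x=3 y=4 t=11 →E
[3] x=4 y=4 t=13 →E
[4] x=5 y=4 t=15 →E
[5] x=5 y=3 t=17 →S
[6] x=5 y=2 t=19 →S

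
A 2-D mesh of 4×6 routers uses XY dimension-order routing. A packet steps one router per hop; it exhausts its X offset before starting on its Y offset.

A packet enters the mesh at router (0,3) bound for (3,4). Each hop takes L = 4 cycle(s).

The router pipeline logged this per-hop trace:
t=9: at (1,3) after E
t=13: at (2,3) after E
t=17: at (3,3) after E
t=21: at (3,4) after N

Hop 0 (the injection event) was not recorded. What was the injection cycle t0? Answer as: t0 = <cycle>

The first recorded entry is hop 1 at cycle 9.
t0 = cyc[1] − L = 9 − 4 = 5.

t0 = 5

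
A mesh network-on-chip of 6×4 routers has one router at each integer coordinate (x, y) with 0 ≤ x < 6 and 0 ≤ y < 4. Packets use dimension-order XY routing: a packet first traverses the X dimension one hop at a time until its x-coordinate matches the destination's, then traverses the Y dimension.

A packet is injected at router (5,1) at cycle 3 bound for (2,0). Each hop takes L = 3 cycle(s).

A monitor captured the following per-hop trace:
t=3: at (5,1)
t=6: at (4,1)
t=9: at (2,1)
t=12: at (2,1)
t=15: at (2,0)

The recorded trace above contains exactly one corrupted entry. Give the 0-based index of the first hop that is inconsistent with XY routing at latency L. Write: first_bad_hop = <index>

first_bad_hop = 2

[1] (-1,+0) / 3c ⇒ ok
[2] (-2,+0) / 3c ⇒ BAD: non-unit step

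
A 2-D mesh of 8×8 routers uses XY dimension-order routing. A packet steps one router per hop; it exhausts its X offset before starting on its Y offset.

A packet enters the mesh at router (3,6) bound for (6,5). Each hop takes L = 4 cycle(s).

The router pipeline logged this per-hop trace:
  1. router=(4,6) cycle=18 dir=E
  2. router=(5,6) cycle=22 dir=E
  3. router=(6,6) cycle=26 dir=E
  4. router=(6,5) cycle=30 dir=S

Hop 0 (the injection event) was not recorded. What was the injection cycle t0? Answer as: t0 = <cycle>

Hop 1 reached at cycle 18; hop k is at t0 + k·L.
So t0 = 18 − 1·4 = 14.

t0 = 14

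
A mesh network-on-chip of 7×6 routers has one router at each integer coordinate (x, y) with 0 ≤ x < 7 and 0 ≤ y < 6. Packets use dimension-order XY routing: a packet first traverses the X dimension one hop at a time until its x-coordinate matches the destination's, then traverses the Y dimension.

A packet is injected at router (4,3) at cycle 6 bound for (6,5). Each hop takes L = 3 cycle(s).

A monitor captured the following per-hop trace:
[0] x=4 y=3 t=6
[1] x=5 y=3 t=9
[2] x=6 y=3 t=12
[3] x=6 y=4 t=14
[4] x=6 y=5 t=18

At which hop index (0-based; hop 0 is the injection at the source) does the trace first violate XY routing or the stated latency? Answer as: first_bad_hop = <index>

first_bad_hop = 3

[1] (+1,+0) / 3c ⇒ ok
[2] (+1,+0) / 3c ⇒ ok
[3] (+0,+1) / 2c ⇒ BAD: Δcyc=2≠L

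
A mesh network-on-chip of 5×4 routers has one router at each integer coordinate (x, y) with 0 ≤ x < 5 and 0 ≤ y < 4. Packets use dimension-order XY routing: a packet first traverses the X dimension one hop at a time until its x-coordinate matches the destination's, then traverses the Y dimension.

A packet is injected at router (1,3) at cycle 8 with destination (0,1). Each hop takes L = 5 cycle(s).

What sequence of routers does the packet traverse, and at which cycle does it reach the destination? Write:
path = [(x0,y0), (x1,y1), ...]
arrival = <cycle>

hop 0: (1,3) @ cyc 8
hop 1: (0,3) @ cyc 13  [W]
hop 2: (0,2) @ cyc 18  [S]
hop 3: (0,1) @ cyc 23  [S]

path = [(1,3), (0,3), (0,2), (0,1)]
arrival = 23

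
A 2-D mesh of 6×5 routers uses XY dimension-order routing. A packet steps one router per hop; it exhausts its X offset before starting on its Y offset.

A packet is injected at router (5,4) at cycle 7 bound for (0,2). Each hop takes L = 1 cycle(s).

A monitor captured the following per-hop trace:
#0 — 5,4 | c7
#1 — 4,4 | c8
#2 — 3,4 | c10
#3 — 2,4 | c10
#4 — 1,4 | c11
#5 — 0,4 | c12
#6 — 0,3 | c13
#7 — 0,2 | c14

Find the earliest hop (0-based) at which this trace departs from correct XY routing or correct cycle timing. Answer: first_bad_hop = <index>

first_bad_hop = 2

[1] (-1,+0) / 1c ⇒ ok
[2] (-1,+0) / 2c ⇒ BAD: Δcyc=2≠L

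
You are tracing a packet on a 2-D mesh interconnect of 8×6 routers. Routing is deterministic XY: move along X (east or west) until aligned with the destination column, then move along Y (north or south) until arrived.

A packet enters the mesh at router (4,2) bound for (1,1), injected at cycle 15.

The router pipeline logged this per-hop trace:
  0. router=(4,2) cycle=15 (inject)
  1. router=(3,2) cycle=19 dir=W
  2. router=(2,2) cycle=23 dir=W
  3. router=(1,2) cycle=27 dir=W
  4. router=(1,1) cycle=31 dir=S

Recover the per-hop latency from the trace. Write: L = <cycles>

L = 4

Δcyc across hop 0→1: 19 − 15 = 4.
That increment is L by definition: L = 4.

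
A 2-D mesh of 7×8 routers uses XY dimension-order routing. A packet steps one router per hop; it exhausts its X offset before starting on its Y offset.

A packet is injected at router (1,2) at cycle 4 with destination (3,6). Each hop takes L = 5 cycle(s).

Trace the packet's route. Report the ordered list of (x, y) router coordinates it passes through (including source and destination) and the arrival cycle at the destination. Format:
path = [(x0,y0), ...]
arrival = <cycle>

#0 — 1,2 | c4
#1 — 2,2 | c9 | E
#2 — 3,2 | c14 | E
#3 — 3,3 | c19 | N
#4 — 3,4 | c24 | N
#5 — 3,5 | c29 | N
#6 — 3,6 | c34 | N

path = [(1,2), (2,2), (3,2), (3,3), (3,4), (3,5), (3,6)]
arrival = 34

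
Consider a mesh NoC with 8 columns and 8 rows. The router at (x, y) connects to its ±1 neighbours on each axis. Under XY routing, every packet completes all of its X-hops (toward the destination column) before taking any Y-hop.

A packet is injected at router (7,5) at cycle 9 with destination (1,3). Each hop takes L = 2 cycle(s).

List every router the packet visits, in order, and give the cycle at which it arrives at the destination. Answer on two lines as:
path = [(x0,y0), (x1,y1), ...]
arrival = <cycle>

path = [(7,5), (6,5), (5,5), (4,5), (3,5), (2,5), (1,5), (1,4), (1,3)]
arrival = 25

  0. router=(7,5) cycle=9 (inject)
  1. router=(6,5) cycle=11 dir=W
  2. router=(5,5) cycle=13 dir=W
  3. router=(4,5) cycle=15 dir=W
  4. router=(3,5) cycle=17 dir=W
  5. router=(2,5) cycle=19 dir=W
  6. router=(1,5) cycle=21 dir=W
  7. router=(1,4) cycle=23 dir=S
  8. router=(1,3) cycle=25 dir=S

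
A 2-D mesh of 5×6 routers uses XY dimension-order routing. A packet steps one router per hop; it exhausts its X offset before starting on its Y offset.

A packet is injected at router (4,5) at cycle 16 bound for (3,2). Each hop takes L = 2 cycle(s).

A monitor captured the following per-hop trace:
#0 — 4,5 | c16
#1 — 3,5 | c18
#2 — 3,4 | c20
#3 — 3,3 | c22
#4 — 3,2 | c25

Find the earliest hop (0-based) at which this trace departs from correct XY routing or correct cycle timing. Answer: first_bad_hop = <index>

  1: Δx=-1 Δy=+0 Δt=2 [ok]
  2: Δx=+0 Δy=-1 Δt=2 [ok]
  3: Δx=+0 Δy=-1 Δt=2 [ok]
  4: Δx=+0 Δy=-1 Δt=3 [BAD: Δcyc=3≠L]

first_bad_hop = 4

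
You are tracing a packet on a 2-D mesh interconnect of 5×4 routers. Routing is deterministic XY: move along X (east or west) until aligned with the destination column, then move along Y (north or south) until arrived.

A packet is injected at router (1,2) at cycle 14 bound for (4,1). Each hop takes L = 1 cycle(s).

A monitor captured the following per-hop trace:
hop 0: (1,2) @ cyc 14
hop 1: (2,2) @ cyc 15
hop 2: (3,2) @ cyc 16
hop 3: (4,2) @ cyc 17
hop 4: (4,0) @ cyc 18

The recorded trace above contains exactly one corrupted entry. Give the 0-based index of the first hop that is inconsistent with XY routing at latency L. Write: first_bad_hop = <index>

first_bad_hop = 4

  1: Δx=+1 Δy=+0 Δt=1 [ok]
  2: Δx=+1 Δy=+0 Δt=1 [ok]
  3: Δx=+1 Δy=+0 Δt=1 [ok]
  4: Δx=+0 Δy=-2 Δt=1 [BAD: non-unit step]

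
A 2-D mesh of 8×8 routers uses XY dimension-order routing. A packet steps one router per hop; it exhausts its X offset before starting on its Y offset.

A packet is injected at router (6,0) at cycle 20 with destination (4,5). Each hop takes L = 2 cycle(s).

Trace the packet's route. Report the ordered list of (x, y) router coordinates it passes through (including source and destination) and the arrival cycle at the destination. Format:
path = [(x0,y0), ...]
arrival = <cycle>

t=20: at (6,0)
t=22: at (5,0) after W
t=24: at (4,0) after W
t=26: at (4,1) after N
t=28: at (4,2) after N
t=30: at (4,3) after N
t=32: at (4,4) after N
t=34: at (4,5) after N

path = [(6,0), (5,0), (4,0), (4,1), (4,2), (4,3), (4,4), (4,5)]
arrival = 34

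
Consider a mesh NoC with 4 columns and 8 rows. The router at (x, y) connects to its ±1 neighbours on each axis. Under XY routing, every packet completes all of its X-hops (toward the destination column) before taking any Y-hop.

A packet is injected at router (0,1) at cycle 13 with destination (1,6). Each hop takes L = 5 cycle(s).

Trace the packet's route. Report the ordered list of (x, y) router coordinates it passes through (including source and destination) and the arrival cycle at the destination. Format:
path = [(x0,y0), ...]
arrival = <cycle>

path = [(0,1), (1,1), (1,2), (1,3), (1,4), (1,5), (1,6)]
arrival = 43

hop 0: (0,1) @ cyc 13
hop 1: (1,1) @ cyc 18  [E]
hop 2: (1,2) @ cyc 23  [N]
hop 3: (1,3) @ cyc 28  [N]
hop 4: (1,4) @ cyc 33  [N]
hop 5: (1,5) @ cyc 38  [N]
hop 6: (1,6) @ cyc 43  [N]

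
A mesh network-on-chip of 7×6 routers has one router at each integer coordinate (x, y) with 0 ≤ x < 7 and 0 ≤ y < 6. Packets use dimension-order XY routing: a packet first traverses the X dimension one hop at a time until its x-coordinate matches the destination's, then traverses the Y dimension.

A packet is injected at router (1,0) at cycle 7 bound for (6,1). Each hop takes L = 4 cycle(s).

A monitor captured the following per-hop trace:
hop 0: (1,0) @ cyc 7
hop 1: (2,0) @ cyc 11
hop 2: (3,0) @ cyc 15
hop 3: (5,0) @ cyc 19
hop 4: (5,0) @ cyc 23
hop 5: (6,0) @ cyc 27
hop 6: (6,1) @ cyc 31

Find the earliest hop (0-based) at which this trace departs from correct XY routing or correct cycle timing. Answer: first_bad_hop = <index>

[1] (+1,+0) / 4c ⇒ ok
[2] (+1,+0) / 4c ⇒ ok
[3] (+2,+0) / 4c ⇒ BAD: non-unit step

first_bad_hop = 3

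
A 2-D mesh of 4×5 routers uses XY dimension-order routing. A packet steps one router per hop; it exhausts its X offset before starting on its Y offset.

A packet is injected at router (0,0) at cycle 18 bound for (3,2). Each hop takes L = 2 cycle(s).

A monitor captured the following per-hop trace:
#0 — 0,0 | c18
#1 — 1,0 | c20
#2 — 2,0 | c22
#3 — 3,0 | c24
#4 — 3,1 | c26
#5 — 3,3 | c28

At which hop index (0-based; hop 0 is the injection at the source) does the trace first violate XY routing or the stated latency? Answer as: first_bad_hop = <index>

hop 1: step (+1,+0), +2 cyc — ok
hop 2: step (+1,+0), +2 cyc — ok
hop 3: step (+1,+0), +2 cyc — ok
hop 4: step (+0,+1), +2 cyc — ok
hop 5: step (+0,+2), +2 cyc — BAD: non-unit step

first_bad_hop = 5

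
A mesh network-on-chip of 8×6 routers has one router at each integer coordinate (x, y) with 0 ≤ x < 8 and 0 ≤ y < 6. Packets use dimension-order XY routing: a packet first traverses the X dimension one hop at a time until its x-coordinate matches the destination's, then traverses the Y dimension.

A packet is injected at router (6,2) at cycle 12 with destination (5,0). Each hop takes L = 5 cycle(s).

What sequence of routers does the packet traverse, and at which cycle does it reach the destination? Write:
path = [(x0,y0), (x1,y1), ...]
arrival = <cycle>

[0] x=6 y=2 t=12
[1] x=5 y=2 t=17 →W
[2] x=5 y=1 t=22 →S
[3] x=5 y=0 t=27 →S

path = [(6,2), (5,2), (5,1), (5,0)]
arrival = 27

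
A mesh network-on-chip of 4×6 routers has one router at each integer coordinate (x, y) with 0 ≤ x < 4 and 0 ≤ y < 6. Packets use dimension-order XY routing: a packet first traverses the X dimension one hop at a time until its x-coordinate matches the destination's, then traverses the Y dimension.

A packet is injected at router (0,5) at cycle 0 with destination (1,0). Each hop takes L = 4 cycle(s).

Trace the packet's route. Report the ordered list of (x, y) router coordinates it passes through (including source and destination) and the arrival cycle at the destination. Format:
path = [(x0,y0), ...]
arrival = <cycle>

[0] x=0 y=5 t=0
[1] x=1 y=5 t=4 →E
[2] x=1 y=4 t=8 →S
[3] x=1 y=3 t=12 →S
[4] x=1 y=2 t=16 →S
[5] x=1 y=1 t=20 →S
[6] x=1 y=0 t=24 →S

path = [(0,5), (1,5), (1,4), (1,3), (1,2), (1,1), (1,0)]
arrival = 24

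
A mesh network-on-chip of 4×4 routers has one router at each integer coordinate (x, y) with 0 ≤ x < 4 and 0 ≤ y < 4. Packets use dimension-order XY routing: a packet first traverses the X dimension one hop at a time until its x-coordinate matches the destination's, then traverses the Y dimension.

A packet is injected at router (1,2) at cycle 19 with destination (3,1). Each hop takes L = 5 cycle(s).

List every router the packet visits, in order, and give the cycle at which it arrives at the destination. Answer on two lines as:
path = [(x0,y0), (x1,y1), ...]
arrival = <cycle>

#0 — 1,2 | c19
#1 — 2,2 | c24 | E
#2 — 3,2 | c29 | E
#3 — 3,1 | c34 | S

path = [(1,2), (2,2), (3,2), (3,1)]
arrival = 34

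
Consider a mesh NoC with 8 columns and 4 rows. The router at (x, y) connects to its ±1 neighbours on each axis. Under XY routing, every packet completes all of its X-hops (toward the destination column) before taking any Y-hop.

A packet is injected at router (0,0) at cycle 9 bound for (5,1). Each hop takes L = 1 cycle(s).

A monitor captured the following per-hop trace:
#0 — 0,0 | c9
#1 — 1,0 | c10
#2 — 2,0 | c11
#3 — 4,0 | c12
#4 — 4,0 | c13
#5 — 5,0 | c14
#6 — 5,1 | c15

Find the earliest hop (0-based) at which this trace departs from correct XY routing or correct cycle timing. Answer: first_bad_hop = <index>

first_bad_hop = 3

check 1→ d=(1,0) cyc+1: ok
check 2→ d=(1,0) cyc+1: ok
check 3→ d=(2,0) cyc+1: BAD: non-unit step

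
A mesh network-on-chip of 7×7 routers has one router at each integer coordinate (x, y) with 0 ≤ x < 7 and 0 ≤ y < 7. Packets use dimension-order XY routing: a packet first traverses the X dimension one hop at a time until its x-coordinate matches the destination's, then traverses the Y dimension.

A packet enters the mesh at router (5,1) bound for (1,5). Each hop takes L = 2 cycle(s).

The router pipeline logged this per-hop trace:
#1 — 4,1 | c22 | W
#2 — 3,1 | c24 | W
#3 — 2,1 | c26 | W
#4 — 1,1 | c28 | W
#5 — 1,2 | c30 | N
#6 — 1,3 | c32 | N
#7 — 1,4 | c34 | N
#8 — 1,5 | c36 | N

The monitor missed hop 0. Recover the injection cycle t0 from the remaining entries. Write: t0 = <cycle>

t0 = 20

Hop 1 reached at cycle 22; hop k is at t0 + k·L.
Subtract one hop: t0 = 22 − 2 = 20.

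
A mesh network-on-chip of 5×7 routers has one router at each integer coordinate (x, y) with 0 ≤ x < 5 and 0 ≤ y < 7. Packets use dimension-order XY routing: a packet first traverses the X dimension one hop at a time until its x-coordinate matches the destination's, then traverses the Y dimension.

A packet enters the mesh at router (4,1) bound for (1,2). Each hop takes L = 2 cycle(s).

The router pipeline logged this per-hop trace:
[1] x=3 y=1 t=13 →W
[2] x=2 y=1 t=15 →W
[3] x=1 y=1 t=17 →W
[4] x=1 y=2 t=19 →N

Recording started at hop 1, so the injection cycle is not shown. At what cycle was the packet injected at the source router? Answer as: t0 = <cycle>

t0 = 11

Hop 1 reached at cycle 13; hop k is at t0 + k·L.
t0 = cyc[1] − L = 13 − 2 = 11.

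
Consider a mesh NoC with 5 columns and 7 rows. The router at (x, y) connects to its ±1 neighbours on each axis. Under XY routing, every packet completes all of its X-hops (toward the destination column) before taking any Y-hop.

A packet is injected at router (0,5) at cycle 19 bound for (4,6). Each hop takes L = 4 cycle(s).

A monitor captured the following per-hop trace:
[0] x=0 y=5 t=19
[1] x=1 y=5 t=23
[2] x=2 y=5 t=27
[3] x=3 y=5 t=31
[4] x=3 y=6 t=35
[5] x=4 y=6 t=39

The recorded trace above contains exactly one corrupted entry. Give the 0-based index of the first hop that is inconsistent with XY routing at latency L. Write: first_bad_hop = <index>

[1] (+1,+0) / 4c ⇒ ok
[2] (+1,+0) / 4c ⇒ ok
[3] (+1,+0) / 4c ⇒ ok
[4] (+0,+1) / 4c ⇒ BAD: Y-move but x=3≠4

first_bad_hop = 4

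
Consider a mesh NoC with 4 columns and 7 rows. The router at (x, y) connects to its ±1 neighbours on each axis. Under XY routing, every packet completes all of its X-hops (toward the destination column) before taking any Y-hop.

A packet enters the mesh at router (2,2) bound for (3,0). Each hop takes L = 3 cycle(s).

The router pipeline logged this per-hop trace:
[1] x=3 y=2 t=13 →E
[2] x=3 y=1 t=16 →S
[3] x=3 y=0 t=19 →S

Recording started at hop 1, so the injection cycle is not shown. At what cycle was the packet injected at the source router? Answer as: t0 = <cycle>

cyc[1] = 13 and cyc[k] = t0 + k·L for every k.
t0 = cyc[1] − L = 13 − 3 = 10.

t0 = 10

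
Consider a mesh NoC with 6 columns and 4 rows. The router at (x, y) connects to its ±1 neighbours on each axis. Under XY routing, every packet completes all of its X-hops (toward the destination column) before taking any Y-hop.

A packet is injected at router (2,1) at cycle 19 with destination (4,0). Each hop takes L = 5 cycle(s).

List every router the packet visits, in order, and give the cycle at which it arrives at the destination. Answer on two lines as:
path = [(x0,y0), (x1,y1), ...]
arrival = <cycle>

[0] x=2 y=1 t=19
[1] x=3 y=1 t=24 →E
[2] x=4 y=1 t=29 →E
[3] x=4 y=0 t=34 →S

path = [(2,1), (3,1), (4,1), (4,0)]
arrival = 34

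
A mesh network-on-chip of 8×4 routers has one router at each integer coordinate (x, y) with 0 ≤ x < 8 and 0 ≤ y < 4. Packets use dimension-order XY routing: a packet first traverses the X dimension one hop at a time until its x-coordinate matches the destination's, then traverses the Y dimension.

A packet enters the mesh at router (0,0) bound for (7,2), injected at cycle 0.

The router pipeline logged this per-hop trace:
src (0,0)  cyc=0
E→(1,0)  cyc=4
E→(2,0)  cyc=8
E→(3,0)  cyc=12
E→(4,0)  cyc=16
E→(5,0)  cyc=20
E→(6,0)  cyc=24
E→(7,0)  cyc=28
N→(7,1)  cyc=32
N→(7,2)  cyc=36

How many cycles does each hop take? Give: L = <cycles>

L = 4

From hop 0 (0) to hop 1 (4): +4 cycles.
Each hop adds L, hence L = 4.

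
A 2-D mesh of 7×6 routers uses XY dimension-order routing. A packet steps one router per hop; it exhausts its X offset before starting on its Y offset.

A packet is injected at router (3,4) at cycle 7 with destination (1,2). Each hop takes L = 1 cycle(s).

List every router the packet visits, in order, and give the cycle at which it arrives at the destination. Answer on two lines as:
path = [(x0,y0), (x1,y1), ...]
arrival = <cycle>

hop 0: (3,4) @ cyc 7
hop 1: (2,4) @ cyc 8  [W]
hop 2: (1,4) @ cyc 9  [W]
hop 3: (1,3) @ cyc 10  [S]
hop 4: (1,2) @ cyc 11  [S]

path = [(3,4), (2,4), (1,4), (1,3), (1,2)]
arrival = 11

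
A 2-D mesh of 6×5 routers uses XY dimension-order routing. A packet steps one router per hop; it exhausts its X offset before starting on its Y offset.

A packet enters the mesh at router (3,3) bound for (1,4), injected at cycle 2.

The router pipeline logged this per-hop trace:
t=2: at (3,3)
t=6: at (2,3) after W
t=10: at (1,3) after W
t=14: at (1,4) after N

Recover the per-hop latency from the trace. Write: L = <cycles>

L = 4

cyc[1] − cyc[0] = 6 − 2 = 4.
Each hop adds L, hence L = 4.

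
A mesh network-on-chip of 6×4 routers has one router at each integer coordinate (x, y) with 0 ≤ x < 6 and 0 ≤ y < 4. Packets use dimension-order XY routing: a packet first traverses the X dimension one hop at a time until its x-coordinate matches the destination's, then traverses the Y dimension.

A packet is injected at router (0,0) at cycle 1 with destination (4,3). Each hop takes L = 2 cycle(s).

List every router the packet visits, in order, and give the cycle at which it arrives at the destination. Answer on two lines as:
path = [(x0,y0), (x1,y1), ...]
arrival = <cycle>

path = [(0,0), (1,0), (2,0), (3,0), (4,0), (4,1), (4,2), (4,3)]
arrival = 15

t=1: at (0,0)
t=3: at (1,0) after E
t=5: at (2,0) after E
t=7: at (3,0) after E
t=9: at (4,0) after E
t=11: at (4,1) after N
t=13: at (4,2) after N
t=15: at (4,3) after N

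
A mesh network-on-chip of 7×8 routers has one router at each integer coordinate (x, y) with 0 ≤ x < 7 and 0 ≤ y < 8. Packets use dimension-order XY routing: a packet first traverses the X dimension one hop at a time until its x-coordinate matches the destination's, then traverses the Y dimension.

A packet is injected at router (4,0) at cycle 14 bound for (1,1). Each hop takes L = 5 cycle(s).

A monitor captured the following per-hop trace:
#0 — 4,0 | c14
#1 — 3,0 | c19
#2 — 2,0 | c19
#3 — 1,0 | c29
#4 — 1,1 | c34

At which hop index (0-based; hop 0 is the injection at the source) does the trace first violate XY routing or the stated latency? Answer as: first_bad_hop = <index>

  1: Δx=-1 Δy=+0 Δt=5 [ok]
  2: Δx=-1 Δy=+0 Δt=0 [BAD: Δcyc=0≠L]

first_bad_hop = 2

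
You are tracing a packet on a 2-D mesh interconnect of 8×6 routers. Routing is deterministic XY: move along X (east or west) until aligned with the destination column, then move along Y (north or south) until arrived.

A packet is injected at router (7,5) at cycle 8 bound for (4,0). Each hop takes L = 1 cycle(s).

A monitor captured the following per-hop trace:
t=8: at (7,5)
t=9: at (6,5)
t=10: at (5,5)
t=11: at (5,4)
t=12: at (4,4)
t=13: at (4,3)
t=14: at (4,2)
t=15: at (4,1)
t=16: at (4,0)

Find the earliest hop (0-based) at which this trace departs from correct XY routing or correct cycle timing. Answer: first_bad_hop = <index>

first_bad_hop = 3

hop 1: step (-1,+0), +1 cyc — ok
hop 2: step (-1,+0), +1 cyc — ok
hop 3: step (+0,-1), +1 cyc — BAD: Y-move but x=5≠4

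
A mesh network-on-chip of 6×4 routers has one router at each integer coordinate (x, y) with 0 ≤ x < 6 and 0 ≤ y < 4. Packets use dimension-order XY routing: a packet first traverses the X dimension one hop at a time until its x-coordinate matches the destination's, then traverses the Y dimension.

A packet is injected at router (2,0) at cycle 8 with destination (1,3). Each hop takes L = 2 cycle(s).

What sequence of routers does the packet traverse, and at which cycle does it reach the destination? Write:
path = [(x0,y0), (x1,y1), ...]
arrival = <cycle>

path = [(2,0), (1,0), (1,1), (1,2), (1,3)]
arrival = 16

t=8: at (2,0)
t=10: at (1,0) after W
t=12: at (1,1) after N
t=14: at (1,2) after N
t=16: at (1,3) after N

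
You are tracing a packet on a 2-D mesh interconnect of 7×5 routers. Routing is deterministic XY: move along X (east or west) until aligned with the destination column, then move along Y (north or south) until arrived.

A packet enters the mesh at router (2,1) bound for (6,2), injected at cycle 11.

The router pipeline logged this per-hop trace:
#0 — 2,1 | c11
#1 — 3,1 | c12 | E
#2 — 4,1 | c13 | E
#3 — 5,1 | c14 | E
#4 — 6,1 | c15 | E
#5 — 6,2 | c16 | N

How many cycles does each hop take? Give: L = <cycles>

L = 1

Δcyc across hop 0→1: 12 − 11 = 1.
Per-hop latency L = Δcyc = 1.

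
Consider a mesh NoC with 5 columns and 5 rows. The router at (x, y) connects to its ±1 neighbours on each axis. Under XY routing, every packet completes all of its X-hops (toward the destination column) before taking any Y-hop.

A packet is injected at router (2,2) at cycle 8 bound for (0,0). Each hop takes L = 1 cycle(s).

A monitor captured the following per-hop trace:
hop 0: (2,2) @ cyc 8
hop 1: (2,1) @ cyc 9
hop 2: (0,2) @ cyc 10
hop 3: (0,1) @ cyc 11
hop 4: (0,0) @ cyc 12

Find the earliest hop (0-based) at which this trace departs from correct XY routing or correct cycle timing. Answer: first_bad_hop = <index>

[1] (+0,-1) / 1c ⇒ BAD: Y-move but x=2≠0

first_bad_hop = 1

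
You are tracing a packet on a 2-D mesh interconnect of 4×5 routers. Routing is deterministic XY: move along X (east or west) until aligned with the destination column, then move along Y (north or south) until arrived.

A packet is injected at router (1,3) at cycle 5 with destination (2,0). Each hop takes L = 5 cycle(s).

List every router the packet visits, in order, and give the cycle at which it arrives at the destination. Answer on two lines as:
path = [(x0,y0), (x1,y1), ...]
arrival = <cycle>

path = [(1,3), (2,3), (2,2), (2,1), (2,0)]
arrival = 25

hop 0: (1,3) @ cyc 5
hop 1: (2,3) @ cyc 10  [E]
hop 2: (2,2) @ cyc 15  [S]
hop 3: (2,1) @ cyc 20  [S]
hop 4: (2,0) @ cyc 25  [S]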